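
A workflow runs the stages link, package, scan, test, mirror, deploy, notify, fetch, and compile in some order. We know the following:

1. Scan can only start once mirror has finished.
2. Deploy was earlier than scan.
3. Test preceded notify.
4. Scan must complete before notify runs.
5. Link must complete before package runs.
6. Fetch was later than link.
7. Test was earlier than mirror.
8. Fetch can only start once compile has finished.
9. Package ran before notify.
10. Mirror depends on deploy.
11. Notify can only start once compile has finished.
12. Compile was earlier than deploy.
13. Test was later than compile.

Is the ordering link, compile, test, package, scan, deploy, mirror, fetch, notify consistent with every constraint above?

The constraints require deploy before scan, but in the proposed sequence scan appears ahead of deploy. That one violation is enough.

no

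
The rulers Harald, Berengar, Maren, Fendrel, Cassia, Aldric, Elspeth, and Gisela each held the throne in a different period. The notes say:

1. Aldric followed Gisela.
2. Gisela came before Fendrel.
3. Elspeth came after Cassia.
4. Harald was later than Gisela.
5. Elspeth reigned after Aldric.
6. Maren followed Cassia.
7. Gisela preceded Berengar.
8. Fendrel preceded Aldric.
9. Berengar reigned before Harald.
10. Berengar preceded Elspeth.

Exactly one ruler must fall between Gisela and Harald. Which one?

Berengar

Tracing the constraints gives Gisela → Berengar → Harald, so Berengar sits after Gisela and before Harald.
No other ruler is forced both after Gisela and before Harald.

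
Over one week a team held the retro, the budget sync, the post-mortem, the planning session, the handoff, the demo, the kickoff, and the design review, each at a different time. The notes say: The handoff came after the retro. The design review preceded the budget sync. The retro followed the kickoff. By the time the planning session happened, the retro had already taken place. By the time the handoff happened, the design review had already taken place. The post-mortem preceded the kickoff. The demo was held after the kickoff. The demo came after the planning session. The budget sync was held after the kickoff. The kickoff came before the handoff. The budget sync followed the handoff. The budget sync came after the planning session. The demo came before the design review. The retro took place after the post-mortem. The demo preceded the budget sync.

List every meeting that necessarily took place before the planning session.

Directly stated before the planning session: the retro.
The kickoff reaches the planning session via the kickoff → the retro → the planning session.
The post-mortem reaches the planning session via the post-mortem → the retro → the planning session.

the kickoff, the post-mortem, the retro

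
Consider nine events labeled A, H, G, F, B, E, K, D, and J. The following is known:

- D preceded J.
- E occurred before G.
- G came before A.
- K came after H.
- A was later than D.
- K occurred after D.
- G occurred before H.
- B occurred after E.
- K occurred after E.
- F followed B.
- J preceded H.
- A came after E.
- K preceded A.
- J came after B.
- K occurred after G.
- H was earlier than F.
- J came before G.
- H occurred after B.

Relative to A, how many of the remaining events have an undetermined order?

1

Forced before A: B, D, E, G, H, J, and K.
That leaves F with no forced order relative to A — 1.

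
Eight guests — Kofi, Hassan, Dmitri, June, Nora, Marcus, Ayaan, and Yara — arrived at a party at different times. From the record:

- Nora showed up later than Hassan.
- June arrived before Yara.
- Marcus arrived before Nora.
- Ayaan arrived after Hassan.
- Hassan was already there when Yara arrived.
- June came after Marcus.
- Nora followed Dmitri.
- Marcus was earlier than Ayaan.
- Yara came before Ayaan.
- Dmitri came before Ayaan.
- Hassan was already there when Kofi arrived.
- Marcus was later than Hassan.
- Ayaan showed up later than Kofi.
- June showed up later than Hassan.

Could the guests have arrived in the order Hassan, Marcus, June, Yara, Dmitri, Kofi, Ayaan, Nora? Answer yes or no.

yes

Check each stated constraint against the proposed order — e.g. Marcus is ahead of Nora; Hassan is ahead of Nora. Every pair is in the required order; nothing is violated.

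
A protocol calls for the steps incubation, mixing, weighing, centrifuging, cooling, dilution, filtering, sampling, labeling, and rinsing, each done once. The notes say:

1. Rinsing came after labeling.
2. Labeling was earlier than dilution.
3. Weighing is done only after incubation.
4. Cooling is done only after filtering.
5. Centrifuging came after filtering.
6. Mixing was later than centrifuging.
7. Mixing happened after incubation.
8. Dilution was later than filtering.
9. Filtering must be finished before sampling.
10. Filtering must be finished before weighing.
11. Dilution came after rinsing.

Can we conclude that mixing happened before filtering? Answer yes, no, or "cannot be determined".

no

Tracing the constraints gives filtering → centrifuging → mixing, so filtering must come before mixing.
That means mixing cannot be before filtering.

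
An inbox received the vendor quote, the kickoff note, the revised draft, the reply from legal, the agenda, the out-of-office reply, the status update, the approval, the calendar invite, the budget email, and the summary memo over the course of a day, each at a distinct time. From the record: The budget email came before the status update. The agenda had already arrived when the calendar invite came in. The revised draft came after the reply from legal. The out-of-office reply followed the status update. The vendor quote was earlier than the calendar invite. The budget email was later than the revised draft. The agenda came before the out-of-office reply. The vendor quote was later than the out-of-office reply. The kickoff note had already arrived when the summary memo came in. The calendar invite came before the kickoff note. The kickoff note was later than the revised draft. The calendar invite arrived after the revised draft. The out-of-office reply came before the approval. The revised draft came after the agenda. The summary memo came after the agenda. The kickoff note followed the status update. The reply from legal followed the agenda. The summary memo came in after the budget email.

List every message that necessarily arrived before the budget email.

the agenda, the reply from legal, the revised draft

Directly stated before the budget email: the revised draft.
The agenda reaches the budget email via the agenda → the revised draft → the budget email.
The reply from legal reaches the budget email via the reply from legal → the revised draft → the budget email.
No chain forces the vendor quote (or any of the others) ahead of the budget email.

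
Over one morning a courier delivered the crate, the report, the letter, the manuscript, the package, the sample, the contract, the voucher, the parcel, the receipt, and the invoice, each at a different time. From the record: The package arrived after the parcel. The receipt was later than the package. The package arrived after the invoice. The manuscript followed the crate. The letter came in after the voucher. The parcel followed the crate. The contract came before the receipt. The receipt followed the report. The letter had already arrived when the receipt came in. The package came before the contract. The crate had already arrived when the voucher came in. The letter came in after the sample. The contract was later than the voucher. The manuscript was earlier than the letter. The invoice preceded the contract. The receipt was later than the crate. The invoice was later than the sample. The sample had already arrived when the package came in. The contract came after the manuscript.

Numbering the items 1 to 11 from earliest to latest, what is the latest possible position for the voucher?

The voucher must come before the contract, the letter, and the receipt — 3 items forced after it.
Everything else can be placed before the voucher in some valid order, so the voucher can sit as late as position 11 − 3 = 8.

8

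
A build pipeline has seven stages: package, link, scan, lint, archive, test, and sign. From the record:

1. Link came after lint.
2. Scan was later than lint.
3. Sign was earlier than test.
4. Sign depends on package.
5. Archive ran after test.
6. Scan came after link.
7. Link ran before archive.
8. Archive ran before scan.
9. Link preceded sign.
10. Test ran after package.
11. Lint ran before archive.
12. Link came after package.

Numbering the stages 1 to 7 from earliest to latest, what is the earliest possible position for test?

Link, lint, package, and sign must all come before test — 4 forced predecessors.
Nothing else is forced ahead of test, so its earliest slot is position 4 + 1 = 5.

5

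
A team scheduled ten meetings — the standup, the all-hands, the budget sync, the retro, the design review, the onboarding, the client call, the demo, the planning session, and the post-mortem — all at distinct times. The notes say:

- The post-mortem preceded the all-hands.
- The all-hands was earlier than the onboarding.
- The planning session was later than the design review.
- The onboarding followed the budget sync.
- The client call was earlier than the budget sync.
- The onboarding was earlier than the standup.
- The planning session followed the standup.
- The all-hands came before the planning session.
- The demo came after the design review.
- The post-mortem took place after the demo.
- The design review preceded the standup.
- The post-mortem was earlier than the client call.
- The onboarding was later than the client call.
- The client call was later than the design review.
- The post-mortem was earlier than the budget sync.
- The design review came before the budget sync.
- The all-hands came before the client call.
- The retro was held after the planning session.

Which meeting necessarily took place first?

the design review

The design review has a chain of constraints placing it before every other meeting, so the design review must be first.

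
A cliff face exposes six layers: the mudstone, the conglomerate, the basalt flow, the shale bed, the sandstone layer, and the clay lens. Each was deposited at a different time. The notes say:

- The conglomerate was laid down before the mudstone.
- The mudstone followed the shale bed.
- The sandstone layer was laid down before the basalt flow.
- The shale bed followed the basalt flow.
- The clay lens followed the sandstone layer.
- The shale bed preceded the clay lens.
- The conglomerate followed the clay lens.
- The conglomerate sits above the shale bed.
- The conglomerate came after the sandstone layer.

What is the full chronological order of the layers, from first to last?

The constraints fix every adjacent pair, so only one ordering works:
the sandstone layer → the basalt flow → the shale bed → the clay lens → the conglomerate → the mudstone.

the sandstone layer, the basalt flow, the shale bed, the clay lens, the conglomerate, the mudstone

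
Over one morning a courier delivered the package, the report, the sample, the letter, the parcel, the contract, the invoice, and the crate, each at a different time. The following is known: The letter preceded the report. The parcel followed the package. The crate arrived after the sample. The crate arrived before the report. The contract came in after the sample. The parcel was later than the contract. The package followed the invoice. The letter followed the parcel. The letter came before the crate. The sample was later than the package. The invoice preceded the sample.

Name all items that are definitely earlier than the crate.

the contract, the invoice, the letter, the package, the parcel, the sample

Directly stated before the crate: the letter and the sample.
The contract reaches the crate via the contract → the parcel → the letter → the crate.
The invoice reaches the crate via the invoice → the sample → the crate.
The package reaches the crate via the package → the sample → the crate.
Likewise the parcel reaches the crate by chaining the stated constraints.
No chain forces the report ahead of the crate.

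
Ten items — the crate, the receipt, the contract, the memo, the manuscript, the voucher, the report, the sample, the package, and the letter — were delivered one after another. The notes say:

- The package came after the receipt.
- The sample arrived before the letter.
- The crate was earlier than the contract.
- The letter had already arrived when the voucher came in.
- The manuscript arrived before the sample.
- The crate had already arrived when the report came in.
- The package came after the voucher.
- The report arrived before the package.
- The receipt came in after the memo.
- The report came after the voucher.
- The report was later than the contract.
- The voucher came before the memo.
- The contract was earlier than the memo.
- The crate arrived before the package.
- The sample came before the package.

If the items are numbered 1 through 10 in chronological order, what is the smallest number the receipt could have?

The contract, the crate, the letter, the manuscript, the memo, the sample, and the voucher must all come before the receipt — 7 forced predecessors.
Nothing else is forced ahead of the receipt, so its earliest slot is position 7 + 1 = 8.

8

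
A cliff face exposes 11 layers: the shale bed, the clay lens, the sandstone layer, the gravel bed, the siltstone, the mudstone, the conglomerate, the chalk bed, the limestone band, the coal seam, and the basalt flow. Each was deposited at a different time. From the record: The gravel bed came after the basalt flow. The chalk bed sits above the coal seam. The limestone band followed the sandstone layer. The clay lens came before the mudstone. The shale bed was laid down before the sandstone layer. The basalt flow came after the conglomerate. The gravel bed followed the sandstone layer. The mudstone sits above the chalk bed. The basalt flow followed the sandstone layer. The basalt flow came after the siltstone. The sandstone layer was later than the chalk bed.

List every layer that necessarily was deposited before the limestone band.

Directly stated before the limestone band: the sandstone layer.
The chalk bed reaches the limestone band via the chalk bed → the sandstone layer → the limestone band.
The coal seam reaches the limestone band via the coal seam → the chalk bed → the sandstone layer → the limestone band.
The shale bed reaches the limestone band via the shale bed → the sandstone layer → the limestone band.
No chain forces the basalt flow (or any of the others) ahead of the limestone band.

the chalk bed, the coal seam, the sandstone layer, the shale bed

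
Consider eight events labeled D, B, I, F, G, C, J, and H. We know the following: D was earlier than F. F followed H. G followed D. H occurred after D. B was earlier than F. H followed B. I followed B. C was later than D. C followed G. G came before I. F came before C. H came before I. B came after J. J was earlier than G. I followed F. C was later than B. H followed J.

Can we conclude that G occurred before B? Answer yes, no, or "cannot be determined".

cannot be determined

No chain of stated constraints runs from G to B, and none runs from B to G either.
So the relative order of G and B is not fixed by the given facts.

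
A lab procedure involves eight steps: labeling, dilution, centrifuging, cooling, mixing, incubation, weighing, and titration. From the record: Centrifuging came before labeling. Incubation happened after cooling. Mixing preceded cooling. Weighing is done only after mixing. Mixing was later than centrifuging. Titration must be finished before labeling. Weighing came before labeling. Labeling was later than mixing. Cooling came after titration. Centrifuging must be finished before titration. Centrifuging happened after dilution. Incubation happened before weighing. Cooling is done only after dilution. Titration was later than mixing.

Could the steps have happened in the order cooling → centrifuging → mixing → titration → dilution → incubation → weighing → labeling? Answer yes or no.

no

The constraints require titration before cooling, but in the proposed sequence cooling appears ahead of titration. That one violation is enough.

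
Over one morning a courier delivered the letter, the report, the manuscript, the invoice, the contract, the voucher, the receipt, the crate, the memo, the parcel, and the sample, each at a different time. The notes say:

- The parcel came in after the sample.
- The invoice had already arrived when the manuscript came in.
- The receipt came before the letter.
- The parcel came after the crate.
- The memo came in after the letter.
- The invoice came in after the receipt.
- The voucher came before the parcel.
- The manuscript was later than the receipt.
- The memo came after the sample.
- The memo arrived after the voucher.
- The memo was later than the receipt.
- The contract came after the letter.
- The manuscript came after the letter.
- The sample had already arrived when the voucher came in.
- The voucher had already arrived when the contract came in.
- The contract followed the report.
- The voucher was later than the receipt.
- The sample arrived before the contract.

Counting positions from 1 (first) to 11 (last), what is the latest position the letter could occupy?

8

The letter must come before the contract, the manuscript, and the memo — 3 items forced after it.
Everything else can be placed before the letter in some valid order, so the letter can sit as late as position 11 − 3 = 8.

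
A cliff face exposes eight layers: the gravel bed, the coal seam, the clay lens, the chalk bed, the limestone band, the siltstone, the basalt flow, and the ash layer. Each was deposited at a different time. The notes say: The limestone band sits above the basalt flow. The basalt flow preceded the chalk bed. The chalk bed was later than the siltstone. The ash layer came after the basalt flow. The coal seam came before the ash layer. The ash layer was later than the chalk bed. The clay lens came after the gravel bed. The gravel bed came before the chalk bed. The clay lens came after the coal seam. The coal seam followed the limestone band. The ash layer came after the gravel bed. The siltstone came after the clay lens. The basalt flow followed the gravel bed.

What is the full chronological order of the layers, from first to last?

the gravel bed, the basalt flow, the limestone band, the coal seam, the clay lens, the siltstone, the chalk bed, the ash layer

The constraints fix every adjacent pair, so only one ordering works:
the gravel bed → the basalt flow → the limestone band → the coal seam → the clay lens → the siltstone → the chalk bed → the ash layer.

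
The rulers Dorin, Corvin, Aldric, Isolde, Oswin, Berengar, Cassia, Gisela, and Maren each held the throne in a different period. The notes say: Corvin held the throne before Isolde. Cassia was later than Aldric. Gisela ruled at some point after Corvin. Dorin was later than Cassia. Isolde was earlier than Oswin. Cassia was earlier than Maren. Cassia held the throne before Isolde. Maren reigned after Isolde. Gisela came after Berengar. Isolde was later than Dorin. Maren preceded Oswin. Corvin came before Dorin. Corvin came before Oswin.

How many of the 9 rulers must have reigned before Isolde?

Directly stated before Isolde: Cassia, Corvin, and Dorin.
Aldric reaches Isolde via Aldric → Cassia → Isolde.
That's Aldric, Cassia, Corvin, and Dorin — 4 in all.

4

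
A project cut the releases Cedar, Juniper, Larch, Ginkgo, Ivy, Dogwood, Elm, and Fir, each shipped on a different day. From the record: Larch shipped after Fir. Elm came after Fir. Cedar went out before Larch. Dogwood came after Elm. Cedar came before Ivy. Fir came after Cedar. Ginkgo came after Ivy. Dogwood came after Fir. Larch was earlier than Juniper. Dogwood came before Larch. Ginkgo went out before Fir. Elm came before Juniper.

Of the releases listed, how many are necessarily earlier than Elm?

4

Directly stated before Elm: Fir.
Cedar reaches Elm via Cedar → Fir → Elm.
Ginkgo reaches Elm via Ginkgo → Fir → Elm.
Ivy reaches Elm via Ivy → Ginkgo → Fir → Elm.
No chain forces Juniper (or any of the others) ahead of Elm.
That's Cedar, Fir, Ginkgo, and Ivy — 4 in all.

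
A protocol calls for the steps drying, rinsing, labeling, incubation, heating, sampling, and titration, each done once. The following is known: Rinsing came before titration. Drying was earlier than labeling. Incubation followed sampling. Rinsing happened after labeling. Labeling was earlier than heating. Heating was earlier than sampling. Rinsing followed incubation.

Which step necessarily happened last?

Every other step has a chain of constraints placing it before titration, so titration is last.

titration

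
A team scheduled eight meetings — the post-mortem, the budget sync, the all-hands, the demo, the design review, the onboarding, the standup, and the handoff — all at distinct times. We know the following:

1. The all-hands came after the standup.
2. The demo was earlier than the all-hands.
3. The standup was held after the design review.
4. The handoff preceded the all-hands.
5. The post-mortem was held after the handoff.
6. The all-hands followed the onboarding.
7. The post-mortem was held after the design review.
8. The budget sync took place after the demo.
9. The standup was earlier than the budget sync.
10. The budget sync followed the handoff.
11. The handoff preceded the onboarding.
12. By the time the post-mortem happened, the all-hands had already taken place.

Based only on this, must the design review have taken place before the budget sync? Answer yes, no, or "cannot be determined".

Chain the constraints: the design review → the standup → the budget sync. Each link is directly stated, so the design review comes before the budget sync.

yes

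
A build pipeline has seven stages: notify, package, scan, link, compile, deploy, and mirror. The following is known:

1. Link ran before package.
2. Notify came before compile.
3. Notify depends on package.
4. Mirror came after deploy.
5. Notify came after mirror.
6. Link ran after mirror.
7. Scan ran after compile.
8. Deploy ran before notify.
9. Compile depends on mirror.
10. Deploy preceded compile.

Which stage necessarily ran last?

scan

Every other stage has a chain of constraints placing it before scan, so scan is last.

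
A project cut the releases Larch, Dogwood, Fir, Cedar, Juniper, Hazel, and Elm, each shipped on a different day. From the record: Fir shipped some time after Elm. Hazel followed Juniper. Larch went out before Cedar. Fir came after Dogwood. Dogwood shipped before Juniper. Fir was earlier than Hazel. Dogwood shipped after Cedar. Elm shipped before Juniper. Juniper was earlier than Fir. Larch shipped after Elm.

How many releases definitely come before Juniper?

4

Directly stated before Juniper: Dogwood and Elm.
Cedar reaches Juniper via Cedar → Dogwood → Juniper.
Larch reaches Juniper via Larch → Cedar → Dogwood → Juniper.
That's Cedar, Dogwood, Elm, and Larch — 4 in all.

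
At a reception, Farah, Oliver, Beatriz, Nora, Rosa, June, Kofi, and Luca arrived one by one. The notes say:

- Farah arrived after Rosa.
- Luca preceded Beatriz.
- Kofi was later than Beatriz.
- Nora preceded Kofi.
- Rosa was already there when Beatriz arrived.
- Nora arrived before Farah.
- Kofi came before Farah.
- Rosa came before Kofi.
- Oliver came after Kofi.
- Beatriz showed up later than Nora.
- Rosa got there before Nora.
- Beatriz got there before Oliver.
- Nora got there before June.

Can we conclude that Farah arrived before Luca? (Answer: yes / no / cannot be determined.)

Tracing the constraints gives Luca → Beatriz → Kofi → Farah, so Luca must come before Farah.
That means Farah cannot be before Luca.

no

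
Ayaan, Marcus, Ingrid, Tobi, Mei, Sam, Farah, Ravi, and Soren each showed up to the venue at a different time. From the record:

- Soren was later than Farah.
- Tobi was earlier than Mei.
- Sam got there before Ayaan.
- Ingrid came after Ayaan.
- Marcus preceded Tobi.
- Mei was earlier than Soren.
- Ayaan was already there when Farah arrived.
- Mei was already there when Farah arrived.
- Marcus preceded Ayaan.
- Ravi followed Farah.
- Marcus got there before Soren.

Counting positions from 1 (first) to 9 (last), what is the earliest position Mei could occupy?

Marcus and Tobi must both come before Mei — 2 forced predecessors.
Nothing else is forced ahead of Mei, so their earliest slot is position 2 + 1 = 3.

3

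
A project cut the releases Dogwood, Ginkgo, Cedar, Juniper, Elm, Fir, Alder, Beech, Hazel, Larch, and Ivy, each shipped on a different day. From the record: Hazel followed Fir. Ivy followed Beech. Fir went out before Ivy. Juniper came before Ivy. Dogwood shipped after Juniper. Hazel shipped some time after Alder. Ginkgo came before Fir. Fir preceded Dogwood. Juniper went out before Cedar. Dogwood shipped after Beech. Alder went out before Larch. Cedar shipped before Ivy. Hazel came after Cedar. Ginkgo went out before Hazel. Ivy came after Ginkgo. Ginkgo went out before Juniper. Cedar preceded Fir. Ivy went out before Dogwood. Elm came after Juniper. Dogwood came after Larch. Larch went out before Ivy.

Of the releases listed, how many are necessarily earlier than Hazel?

Directly stated before Hazel: Alder, Cedar, Fir, and Ginkgo.
Juniper reaches Hazel via Juniper → Cedar → Hazel.
That's Alder, Cedar, Fir, Ginkgo, and Juniper — 5 in all.

5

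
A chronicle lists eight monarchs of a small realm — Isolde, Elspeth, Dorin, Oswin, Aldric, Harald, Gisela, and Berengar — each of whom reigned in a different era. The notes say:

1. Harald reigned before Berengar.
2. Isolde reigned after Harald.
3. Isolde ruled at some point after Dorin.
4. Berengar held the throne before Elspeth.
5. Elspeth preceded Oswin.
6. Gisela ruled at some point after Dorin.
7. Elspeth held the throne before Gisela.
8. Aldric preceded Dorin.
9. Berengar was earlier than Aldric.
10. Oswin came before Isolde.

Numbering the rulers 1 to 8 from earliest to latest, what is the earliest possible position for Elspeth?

3

Berengar and Harald must both come before Elspeth — 2 forced predecessors.
Nothing else is forced ahead of Elspeth, so their earliest slot is position 2 + 1 = 3.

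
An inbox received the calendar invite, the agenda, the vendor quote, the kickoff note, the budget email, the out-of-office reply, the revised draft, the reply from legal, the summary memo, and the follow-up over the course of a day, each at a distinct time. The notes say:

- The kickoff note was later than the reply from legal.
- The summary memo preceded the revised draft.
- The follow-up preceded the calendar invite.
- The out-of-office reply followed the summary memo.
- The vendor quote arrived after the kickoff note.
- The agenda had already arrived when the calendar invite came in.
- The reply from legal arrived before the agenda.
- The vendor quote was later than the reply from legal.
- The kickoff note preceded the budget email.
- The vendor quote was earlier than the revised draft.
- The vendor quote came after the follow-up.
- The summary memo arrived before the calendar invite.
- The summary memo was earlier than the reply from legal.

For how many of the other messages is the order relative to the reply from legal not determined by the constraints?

2

Forced before the reply from legal: the summary memo; forced after the reply from legal: the agenda, the budget email, the calendar invite, the kickoff note, the revised draft, and the vendor quote.
That leaves the follow-up and the out-of-office reply with no forced order relative to the reply from legal — 2.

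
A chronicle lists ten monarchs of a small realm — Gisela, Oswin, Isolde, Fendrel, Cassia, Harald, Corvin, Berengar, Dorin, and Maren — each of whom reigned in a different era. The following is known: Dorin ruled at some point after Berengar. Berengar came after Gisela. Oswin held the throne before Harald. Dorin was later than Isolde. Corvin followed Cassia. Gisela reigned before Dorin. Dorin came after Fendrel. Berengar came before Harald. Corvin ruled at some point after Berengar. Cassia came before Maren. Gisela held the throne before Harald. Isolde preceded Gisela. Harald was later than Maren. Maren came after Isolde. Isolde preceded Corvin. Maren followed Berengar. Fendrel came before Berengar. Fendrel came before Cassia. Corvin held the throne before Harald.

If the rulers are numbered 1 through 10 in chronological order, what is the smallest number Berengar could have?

4

Fendrel, Gisela, and Isolde must all come before Berengar — 3 forced predecessors.
Nothing else is forced ahead of Berengar, so their earliest slot is position 3 + 1 = 4.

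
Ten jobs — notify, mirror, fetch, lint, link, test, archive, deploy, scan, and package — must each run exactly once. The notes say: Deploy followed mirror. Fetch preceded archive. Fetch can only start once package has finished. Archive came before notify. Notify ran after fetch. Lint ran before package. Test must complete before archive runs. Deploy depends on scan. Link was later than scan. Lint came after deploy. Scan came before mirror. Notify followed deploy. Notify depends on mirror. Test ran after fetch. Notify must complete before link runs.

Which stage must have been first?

Scan has a chain of constraints placing it before every other stage, so scan must be first.

scan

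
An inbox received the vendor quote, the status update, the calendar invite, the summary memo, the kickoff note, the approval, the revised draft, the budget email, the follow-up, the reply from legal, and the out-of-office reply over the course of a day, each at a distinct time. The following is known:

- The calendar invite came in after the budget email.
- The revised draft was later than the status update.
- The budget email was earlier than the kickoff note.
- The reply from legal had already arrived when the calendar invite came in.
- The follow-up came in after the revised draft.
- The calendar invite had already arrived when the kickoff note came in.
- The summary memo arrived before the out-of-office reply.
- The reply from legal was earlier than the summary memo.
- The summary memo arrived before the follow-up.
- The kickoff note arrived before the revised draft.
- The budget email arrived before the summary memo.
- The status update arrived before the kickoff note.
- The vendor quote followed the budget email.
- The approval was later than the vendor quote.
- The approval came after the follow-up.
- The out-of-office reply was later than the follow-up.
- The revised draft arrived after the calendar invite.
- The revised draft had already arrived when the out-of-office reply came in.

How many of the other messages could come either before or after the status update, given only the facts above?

Forced after the status update: the approval, the follow-up, the kickoff note, the out-of-office reply, and the revised draft.
That leaves the budget email, the calendar invite, the reply from legal, the summary memo, and the vendor quote with no forced order relative to the status update — 5.

5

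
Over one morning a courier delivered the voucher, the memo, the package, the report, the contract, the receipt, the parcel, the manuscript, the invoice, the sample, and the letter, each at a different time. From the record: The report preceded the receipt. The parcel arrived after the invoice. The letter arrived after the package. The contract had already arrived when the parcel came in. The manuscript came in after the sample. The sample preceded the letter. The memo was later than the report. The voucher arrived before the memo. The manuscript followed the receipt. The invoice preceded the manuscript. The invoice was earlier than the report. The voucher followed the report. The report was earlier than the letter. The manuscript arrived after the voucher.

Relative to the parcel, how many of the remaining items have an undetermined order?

Forced before the parcel: the contract and the invoice.
That leaves the letter, the manuscript, the memo, the package, the receipt, the report, the sample, and the voucher with no forced order relative to the parcel — 8.

8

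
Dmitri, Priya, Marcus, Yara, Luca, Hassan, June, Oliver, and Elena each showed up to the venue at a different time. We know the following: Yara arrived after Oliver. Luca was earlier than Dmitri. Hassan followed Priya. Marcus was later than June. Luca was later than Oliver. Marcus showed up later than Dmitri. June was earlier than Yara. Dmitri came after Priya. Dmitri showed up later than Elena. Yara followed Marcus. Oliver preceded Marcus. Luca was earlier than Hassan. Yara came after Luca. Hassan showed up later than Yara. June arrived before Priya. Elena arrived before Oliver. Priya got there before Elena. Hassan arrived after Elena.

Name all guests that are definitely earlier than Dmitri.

Directly stated before Dmitri: Elena, Luca, and Priya.
June reaches Dmitri via June → Priya → Dmitri.
Oliver reaches Dmitri via Oliver → Luca → Dmitri.
No chain forces Marcus (or any of the others) ahead of Dmitri.

Elena, June, Luca, Oliver, Priya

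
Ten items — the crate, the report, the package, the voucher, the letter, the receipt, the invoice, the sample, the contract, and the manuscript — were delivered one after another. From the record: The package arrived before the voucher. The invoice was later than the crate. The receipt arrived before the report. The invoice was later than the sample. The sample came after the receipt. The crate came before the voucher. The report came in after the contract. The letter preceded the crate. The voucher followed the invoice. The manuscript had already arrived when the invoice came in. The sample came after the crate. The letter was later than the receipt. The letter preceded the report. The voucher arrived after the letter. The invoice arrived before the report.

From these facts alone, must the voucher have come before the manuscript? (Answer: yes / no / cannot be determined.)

no

Tracing the constraints gives the manuscript → the invoice → the voucher, so the manuscript must come before the voucher.
That means the voucher cannot be before the manuscript.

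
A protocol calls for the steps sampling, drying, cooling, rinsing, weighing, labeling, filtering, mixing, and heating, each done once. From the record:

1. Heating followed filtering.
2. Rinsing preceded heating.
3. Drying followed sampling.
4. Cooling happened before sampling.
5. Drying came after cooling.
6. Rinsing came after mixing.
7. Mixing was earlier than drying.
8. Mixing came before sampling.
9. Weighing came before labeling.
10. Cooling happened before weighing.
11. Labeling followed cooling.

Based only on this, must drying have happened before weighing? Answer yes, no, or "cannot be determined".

cannot be determined

No chain of stated constraints runs from drying to weighing, and none runs from weighing to drying either.
So the relative order of drying and weighing is not fixed by the given facts.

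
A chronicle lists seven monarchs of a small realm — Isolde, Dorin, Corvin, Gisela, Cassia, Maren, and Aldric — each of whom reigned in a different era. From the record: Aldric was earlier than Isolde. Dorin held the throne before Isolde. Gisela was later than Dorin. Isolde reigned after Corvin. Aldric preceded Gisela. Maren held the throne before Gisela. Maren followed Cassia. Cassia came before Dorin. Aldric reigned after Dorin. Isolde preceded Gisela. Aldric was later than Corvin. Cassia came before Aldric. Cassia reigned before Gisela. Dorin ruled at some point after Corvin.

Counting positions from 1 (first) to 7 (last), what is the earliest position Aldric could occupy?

Cassia, Corvin, and Dorin must all come before Aldric — 3 forced predecessors.
Nothing else is forced ahead of Aldric, so their earliest slot is position 3 + 1 = 4.

4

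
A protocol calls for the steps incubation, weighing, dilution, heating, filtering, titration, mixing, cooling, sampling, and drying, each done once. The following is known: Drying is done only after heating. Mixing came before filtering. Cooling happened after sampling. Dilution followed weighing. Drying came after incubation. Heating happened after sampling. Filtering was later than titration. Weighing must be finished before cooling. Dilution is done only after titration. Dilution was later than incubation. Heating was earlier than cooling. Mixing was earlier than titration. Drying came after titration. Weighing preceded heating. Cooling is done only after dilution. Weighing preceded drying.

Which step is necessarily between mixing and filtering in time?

Tracing the constraints gives mixing → titration → filtering, so titration sits after mixing and before filtering.
No other step is forced both after mixing and before filtering.

titration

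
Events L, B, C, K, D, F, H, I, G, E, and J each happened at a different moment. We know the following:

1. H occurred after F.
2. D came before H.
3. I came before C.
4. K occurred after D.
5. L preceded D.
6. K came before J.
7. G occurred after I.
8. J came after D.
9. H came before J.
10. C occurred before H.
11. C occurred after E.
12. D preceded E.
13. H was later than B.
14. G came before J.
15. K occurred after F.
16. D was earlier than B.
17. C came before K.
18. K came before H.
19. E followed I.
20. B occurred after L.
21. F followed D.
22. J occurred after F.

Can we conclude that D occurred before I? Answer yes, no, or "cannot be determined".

cannot be determined

No chain of stated constraints runs from D to I, and none runs from I to D either.
So the relative order of D and I is not fixed by the given facts.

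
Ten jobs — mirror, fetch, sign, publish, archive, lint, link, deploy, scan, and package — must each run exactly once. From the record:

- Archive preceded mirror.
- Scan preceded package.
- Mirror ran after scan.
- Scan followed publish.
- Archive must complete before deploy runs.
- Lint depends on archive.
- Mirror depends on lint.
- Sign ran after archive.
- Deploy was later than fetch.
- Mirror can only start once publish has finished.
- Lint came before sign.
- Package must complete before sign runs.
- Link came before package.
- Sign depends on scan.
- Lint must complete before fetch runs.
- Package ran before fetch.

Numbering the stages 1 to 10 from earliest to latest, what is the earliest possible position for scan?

2

Publish must come before scan — 1 forced predecessor.
Nothing else is forced ahead of scan, so its earliest slot is position 1 + 1 = 2.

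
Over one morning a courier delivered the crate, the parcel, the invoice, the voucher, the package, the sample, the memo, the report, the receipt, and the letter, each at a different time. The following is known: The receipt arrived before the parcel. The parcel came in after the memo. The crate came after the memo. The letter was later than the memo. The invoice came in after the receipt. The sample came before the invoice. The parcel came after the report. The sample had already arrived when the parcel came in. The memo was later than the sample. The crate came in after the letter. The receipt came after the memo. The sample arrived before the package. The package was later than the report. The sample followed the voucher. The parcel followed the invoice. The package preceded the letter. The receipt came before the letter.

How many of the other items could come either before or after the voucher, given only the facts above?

Forced after the voucher: the crate, the invoice, the letter, the memo, the package, the parcel, the receipt, and the sample.
That leaves the report with no forced order relative to the voucher — 1.

1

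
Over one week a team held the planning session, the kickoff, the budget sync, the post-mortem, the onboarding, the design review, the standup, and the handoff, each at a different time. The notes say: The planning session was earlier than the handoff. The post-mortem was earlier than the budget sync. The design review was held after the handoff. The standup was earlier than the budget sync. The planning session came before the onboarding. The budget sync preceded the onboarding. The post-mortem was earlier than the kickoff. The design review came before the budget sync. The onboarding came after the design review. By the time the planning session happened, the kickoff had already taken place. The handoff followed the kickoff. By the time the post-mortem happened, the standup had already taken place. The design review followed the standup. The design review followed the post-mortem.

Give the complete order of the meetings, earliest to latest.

The constraints fix every adjacent pair, so only one ordering works:
the standup → the post-mortem → the kickoff → the planning session → the handoff → the design review → the budget sync → the onboarding.

the standup, the post-mortem, the kickoff, the planning session, the handoff, the design review, the budget sync, the onboarding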